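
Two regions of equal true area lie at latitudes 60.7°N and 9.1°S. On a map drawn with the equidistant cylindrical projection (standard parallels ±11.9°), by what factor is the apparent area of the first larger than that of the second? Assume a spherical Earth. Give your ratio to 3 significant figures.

2.02

In the equirectangular projection with standard parallel φ₀ = 11.9° (x = Rλ cos φ₀, y = Rφ), meridians are true-scale (h = 1) and the parallel scale is k = cos φ₀ / cos φ.
Areal scale at 60.7°: h·k = 1.000 × 1.999 = 1.999.
Areal scale at 9.1°: h·k = 1.000 × 0.9910 = 0.9910.
Ratio = 1.999/0.9910 ≈ 2.02.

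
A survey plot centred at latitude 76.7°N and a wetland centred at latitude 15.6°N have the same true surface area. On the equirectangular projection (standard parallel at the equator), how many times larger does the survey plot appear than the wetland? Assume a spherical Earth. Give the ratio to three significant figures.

4.19

For the equirectangular projection with φ₀ = 0 (plate carrée), h = 1 along meridians and k = sec φ along parallels.
Areal scale at 76.7°: h·k = 1.000 × 4.347 = 4.347.
Areal scale at 15.6°: h·k = 1.000 × 1.038 = 1.038.
Ratio = 4.347/1.038 ≈ 4.19.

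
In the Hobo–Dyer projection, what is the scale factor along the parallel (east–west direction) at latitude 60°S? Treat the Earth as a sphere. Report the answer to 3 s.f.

1.59

Hobo–Dyer is a cylindrical equal-area projection with standard parallels at ±37.5°. For cylindrical equal-area with standard parallel φ₀, h = cos φ / cos φ₀ and k = cos φ₀ / cos φ, so h·k = 1.
k = cos 37.5° / cos 60° = 0.7934/0.5000 = 1.587.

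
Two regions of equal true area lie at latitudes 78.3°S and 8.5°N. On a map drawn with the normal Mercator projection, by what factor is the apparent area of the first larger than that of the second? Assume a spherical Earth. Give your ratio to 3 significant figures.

23.8

On Mercator, area is exaggerated by sec²φ = 1/cos²φ.
At 78.3°: sec²(78.3°) = 1/0.2028² = 24.32.
At 8.5°: sec²(8.5°) = 1/0.9890² = 1.022.
Ratio = 24.32/1.022 = cos²(8.5°)/cos²(78.3°) ≈ 23.8.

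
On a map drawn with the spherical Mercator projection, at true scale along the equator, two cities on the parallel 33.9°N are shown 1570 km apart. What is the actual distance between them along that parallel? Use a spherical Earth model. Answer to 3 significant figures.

1300 km

For Mercator, h = k = sec φ (a conformal cylindrical projection has a single point scale, 1/cos φ).
Along the parallel at 33.9°, map distances are exaggerated by k = sec 33.9° = 1.205.
True distance = 1570 / 1.205 = 1570 × cos 33.9° ≈ 1300 km.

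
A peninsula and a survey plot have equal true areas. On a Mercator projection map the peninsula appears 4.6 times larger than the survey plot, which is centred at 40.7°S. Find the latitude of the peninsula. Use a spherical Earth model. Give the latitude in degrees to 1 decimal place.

On Mercator, (apparent₁)/(apparent₂) = sec²φ₁ / sec²φ₂ when true areas are equal.
cos²φ₂ / cos²φ₁ = 4.6  ⇒  cos φ₁ = cos 40.7° / √4.6 = 0.7581/2.145 = 0.3535.
φ₁ = arccos(0.3535) ≈ 69.3°.

69.3°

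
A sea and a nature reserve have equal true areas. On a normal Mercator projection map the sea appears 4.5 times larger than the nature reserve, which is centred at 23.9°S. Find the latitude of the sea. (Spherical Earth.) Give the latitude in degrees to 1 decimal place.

For equal true areas on Mercator, apparent areas scale as sec²φ, so the ratio is cos²φ₂ / cos²φ₁.
cos²φ₂ / cos²φ₁ = 4.5  ⇒  cos φ₁ = cos 23.9° / √4.5 = 0.9143/2.121 = 0.4310.
φ₁ = arccos(0.4310) ≈ 64.5°.

64.5°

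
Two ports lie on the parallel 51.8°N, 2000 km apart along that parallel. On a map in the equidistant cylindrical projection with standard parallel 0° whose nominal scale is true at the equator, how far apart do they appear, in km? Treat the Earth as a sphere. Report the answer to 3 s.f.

3230 km

In the plate carrée (x = Rλ, y = Rφ), meridians are true-scale (h = 1) and parallels are stretched by k = sec φ.
Along the parallel, k = sec 51.8° = 1/0.6184 = 1.617.
Map distance = 2000 × 1.617 ≈ 3230 km.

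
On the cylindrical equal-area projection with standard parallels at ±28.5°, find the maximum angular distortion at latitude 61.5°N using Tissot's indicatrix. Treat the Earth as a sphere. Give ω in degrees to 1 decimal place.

66.0°

For cylindrical equal-area with standard parallel φ₀, h = cos φ / cos φ₀ and k = cos φ₀ / cos φ, so h·k = 1.
At 61.5°: h = 0.5430, k = 1.842; principal scales a = 1.842, b = 0.5430.
sin(ω/2) = (a − b)/(a + b) = 1.299/2.385 = 0.5446, so ω = 2 arcsin(0.5446) ≈ 66.0°.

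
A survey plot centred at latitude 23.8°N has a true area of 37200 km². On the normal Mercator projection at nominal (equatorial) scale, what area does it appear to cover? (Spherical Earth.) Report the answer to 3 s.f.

Mercator is conformal, so the point scale is isotropic: h = k = sec φ = 1/cos φ.
Areal scale = k² = sec²φ = 1/cos²(23.8°) = 1/0.9150² = 1.195.
Apparent area = 37200 × 1.195 ≈ 44400 km².

44400 km²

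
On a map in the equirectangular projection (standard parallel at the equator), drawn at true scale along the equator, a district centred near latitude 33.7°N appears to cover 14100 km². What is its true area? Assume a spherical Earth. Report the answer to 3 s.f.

11700 km²

For the equirectangular projection with φ₀ = 0 (plate carrée), h = 1 along meridians and k = sec φ along parallels.
Areal scale = h·k = 1 × sec φ; at 33.7°, h = 1.000, k = 1.202, so h·k = 1.202.
True area = apparent / (areal scale) = 14100 / 1.202 ≈ 11700 km².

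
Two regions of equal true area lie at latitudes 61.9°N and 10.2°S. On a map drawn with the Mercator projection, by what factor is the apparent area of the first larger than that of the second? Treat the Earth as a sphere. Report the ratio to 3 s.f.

4.37

Mercator is conformal with k = sec φ, so areal scale = k² = sec²φ.
At 61.9°: sec²(61.9°) = 1/0.4710² = 4.508.
At 10.2°: sec²(10.2°) = 1/0.9842² = 1.032.
Ratio = 4.508/1.032 = cos²(10.2°)/cos²(61.9°) ≈ 4.37.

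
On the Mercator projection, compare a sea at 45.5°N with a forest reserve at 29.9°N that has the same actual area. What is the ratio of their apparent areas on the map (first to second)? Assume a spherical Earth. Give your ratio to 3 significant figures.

Mercator is conformal with k = sec φ, so areal scale = k² = sec²φ.
At 45.5°: sec²(45.5°) = 1/0.7009² = 2.036.
At 29.9°: sec²(29.9°) = 1/0.8669² = 1.331.
Ratio = 2.036/1.331 = cos²(29.9°)/cos²(45.5°) ≈ 1.53.

1.53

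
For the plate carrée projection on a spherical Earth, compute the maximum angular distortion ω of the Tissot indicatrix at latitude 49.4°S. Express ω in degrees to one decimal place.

24.4°

Plate carrée maps x = Rλ, y = Rφ. The meridian scale is h = 1 and the parallel scale is k = 1/cos φ = sec φ.
At 49.4°: h = 1.000, k = 1.537; principal scales a = 1.537, b = 1.000.
sin(ω/2) = (a − b)/(a + b) = 0.5366/2.537 = 0.2116, so ω = 2 arcsin(0.2116) ≈ 24.4°.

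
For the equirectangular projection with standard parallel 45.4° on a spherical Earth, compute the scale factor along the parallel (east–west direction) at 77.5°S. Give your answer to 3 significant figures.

The equidistant cylindrical projection with φ₀ = 45.4° has h = 1 (meridians true) and k = cos φ₀ / cos φ along parallels.
k = cos 45.4° / cos 77.5° = 0.7022/0.2164 = 3.244.

3.24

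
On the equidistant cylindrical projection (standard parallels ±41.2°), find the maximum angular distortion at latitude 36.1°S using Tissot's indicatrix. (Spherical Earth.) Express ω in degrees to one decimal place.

4.1°

With standard parallel φ₀ = 41.2°, the equirectangular projection gives x = Rλ cos φ₀, y = Rφ, so h = 1 and k = cos 41.2° / cos φ.
At 36.1°: h = 1.000, k = 0.9312; principal scales a = 1.000, b = 0.9312.
sin(ω/2) = (a − b)/(a + b) = 0.06878/1.931 = 0.03562, so ω = 2 arcsin(0.03562) ≈ 4.1°.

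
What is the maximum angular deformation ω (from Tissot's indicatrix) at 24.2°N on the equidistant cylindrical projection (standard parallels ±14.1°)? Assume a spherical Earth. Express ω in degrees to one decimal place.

The equidistant cylindrical projection with φ₀ = 14.1° has h = 1 (meridians true) and k = cos φ₀ / cos φ along parallels.
At 24.2°: h = 1.000, k = 1.063; principal scales a = 1.063, b = 1.000.
sin(ω/2) = (a − b)/(a + b) = 0.06332/2.063 = 0.03069, so ω = 2 arcsin(0.03069) ≈ 3.5°.

3.5°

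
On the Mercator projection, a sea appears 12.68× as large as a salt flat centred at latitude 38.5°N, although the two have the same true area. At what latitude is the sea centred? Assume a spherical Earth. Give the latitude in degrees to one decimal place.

77.3°

For equal true areas on Mercator, apparent areas scale as sec²φ, so the ratio is cos²φ₂ / cos²φ₁.
cos²φ₂ / cos²φ₁ = 12.68  ⇒  cos φ₁ = cos 38.5° / √12.68 = 0.7826/3.561 = 0.2198.
φ₁ = arccos(0.2198) ≈ 77.3°.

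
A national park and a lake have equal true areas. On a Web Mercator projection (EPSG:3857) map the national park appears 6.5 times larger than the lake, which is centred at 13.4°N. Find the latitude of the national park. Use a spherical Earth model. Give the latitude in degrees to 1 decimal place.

67.6°

Mercator areal scale is sec²φ, so apparent-area ratio = sec²φ₁ / sec²φ₂ = cos²φ₂ / cos²φ₁.
cos²φ₂ / cos²φ₁ = 6.5  ⇒  cos φ₁ = cos 13.4° / √6.5 = 0.9728/2.550 = 0.3816.
φ₁ = arccos(0.3816) ≈ 67.6°.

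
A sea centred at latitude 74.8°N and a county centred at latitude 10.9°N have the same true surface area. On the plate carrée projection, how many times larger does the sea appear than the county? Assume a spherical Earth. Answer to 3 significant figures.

In the plate carrée (x = Rλ, y = Rφ), meridians are true-scale (h = 1) and parallels are stretched by k = sec φ.
Areal scale at 74.8°: h·k = 1.000 × 3.814 = 3.814.
Areal scale at 10.9°: h·k = 1.000 × 1.018 = 1.018.
Ratio = 3.814/1.018 ≈ 3.75.

3.75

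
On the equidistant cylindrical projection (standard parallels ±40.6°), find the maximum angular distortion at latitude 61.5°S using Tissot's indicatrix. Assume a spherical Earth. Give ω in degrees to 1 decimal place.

26.4°

In the equirectangular projection with standard parallel φ₀ = 40.6° (x = Rλ cos φ₀, y = Rφ), meridians are true-scale (h = 1) and the parallel scale is k = cos φ₀ / cos φ.
At 61.5°: h = 1.000, k = 1.591; principal scales a = 1.591, b = 1.000.
sin(ω/2) = (a − b)/(a + b) = 0.5912/2.591 = 0.2282, so ω = 2 arcsin(0.2282) ≈ 26.4°.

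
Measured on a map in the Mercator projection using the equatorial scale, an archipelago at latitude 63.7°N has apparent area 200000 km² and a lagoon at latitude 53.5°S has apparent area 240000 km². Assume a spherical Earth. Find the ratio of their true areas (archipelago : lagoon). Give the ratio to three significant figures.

0.462

Since Mercator area scale is 1/cos²φ, the true area equals the apparent area multiplied by cos²φ.
True area of archipelago: 200000 × cos²(63.7°) = 200000 × 0.1963 = 39260 km².
True area of lagoon: 240000 × cos²(53.5°) = 240000 × 0.3538 = 84920 km².
Ratio = 39260 / 84920 ≈ 0.462.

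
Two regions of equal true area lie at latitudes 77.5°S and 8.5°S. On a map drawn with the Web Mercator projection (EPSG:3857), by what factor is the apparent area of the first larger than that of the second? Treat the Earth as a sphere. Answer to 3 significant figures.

Mercator areal scale is sec²φ.
At 77.5°: sec²(77.5°) = 1/0.2164² = 21.35.
At 8.5°: sec²(8.5°) = 1/0.9890² = 1.022.
Ratio = 21.35/1.022 = cos²(8.5°)/cos²(77.5°) ≈ 20.9.

20.9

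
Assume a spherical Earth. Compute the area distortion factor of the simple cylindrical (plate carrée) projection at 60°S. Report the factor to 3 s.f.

Plate carrée maps x = Rλ, y = Rφ. The meridian scale is h = 1 and the parallel scale is k = 1/cos φ = sec φ.
Areal scale = h·k = 1 × sec φ; at 60°, h = 1.000, k = 2.000, so h·k = 2.000.

2.00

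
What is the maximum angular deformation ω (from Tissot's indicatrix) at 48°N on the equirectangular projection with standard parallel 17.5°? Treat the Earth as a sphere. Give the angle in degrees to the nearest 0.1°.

The equidistant cylindrical projection with φ₀ = 17.5° has h = 1 (meridians true) and k = cos φ₀ / cos φ along parallels.
At 48°: h = 1.000, k = 1.425; principal scales a = 1.425, b = 1.000.
sin(ω/2) = (a − b)/(a + b) = 0.4253/2.425 = 0.1754, so ω = 2 arcsin(0.1754) ≈ 20.2°.

20.2°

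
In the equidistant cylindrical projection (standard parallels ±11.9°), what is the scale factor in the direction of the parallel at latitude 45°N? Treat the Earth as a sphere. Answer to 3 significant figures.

In the equirectangular projection with standard parallel φ₀ = 11.9° (x = Rλ cos φ₀, y = Rφ), meridians are true-scale (h = 1) and the parallel scale is k = cos φ₀ / cos φ.
k = cos 11.9° / cos 45° = 0.9785/0.7071 = 1.384.

1.38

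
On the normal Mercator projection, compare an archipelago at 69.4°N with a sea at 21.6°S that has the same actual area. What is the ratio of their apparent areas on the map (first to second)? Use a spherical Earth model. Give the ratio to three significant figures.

Mercator is conformal with k = sec φ, so areal scale = k² = sec²φ.
At 69.4°: sec²(69.4°) = 1/0.3518² = 8.078.
At 21.6°: sec²(21.6°) = 1/0.9298² = 1.157.
Ratio = 8.078/1.157 = cos²(21.6°)/cos²(69.4°) ≈ 6.98.

6.98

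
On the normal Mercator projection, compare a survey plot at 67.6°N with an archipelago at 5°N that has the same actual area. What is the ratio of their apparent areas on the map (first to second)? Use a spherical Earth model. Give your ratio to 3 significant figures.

Mercator is conformal with k = sec φ, so areal scale = k² = sec²φ.
At 67.6°: sec²(67.6°) = 1/0.3811² = 6.886.
At 5°: sec²(5°) = 1/0.9962² = 1.008.
Ratio = 6.886/1.008 = cos²(5°)/cos²(67.6°) ≈ 6.83.

6.83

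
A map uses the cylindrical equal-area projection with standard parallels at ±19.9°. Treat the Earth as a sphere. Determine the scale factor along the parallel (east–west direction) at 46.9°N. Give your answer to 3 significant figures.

Cylindrical equal-area (φ₀ = 19.9°): h = cos φ / cos 19.9° along meridians, k = cos 19.9° / cos φ along parallels; h·k = 1.
k = cos 19.9° / cos 46.9° = 0.9403/0.6833 = 1.376.

1.38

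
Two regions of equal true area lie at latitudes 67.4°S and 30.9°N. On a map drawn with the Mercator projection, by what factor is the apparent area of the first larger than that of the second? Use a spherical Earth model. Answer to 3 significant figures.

4.99

On Mercator, area is exaggerated by sec²φ = 1/cos²φ.
At 67.4°: sec²(67.4°) = 1/0.3843² = 6.771.
At 30.9°: sec²(30.9°) = 1/0.8581² = 1.358.
Ratio = 6.771/1.358 = cos²(30.9°)/cos²(67.4°) ≈ 4.99.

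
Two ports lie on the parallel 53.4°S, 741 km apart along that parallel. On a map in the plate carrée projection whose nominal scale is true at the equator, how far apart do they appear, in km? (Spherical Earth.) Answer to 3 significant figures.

1240 km

For the equirectangular projection with φ₀ = 0 (plate carrée), h = 1 along meridians and k = sec φ along parallels.
Along the parallel, k = sec 53.4° = 1/0.5962 = 1.677.
Map distance = 741 × 1.677 ≈ 1240 km.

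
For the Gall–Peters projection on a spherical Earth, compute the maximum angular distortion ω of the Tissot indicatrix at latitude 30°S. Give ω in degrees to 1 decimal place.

23.1°

Gall–Peters is a cylindrical equal-area projection with standard parallels at ±45°. A cylindrical equal-area projection with standard parallel φ₀ has meridian scale h = cos φ / cos φ₀ and parallel scale k = cos φ₀ / cos φ (so areas are preserved, h·k = 1).
At 30°: h = 1.225, k = 0.8165; principal scales a = 1.225, b = 0.8165.
sin(ω/2) = (a − b)/(a + b) = 0.4082/2.041 = 0.2000, so ω = 2 arcsin(0.2000) ≈ 23.1°.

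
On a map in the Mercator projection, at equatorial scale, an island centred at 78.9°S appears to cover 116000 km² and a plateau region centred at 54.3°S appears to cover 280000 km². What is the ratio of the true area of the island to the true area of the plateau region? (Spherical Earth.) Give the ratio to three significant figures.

Mercator's areal exaggeration is sec²φ; hence true area = (apparent area) · cos²φ.
True area of island: 116000 × cos²(78.9°) = 116000 × 0.03706 = 4300 km².
True area of plateau region: 280000 × cos²(54.3°) = 280000 × 0.3405 = 95350 km².
Ratio = 4300 / 95350 ≈ 0.0451.

0.0451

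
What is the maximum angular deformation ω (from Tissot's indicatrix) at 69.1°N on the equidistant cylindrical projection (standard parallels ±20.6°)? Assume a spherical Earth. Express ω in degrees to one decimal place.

The equidistant cylindrical projection with φ₀ = 20.6° has h = 1 (meridians true) and k = cos φ₀ / cos φ along parallels.
At 69.1°: h = 1.000, k = 2.624; principal scales a = 2.624, b = 1.000.
sin(ω/2) = (a − b)/(a + b) = 1.624/3.624 = 0.4481, so ω = 2 arcsin(0.4481) ≈ 53.2°.

53.2°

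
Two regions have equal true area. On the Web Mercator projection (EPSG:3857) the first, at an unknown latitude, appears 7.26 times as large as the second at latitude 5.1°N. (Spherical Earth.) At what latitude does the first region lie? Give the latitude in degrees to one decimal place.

For equal true areas on Mercator, apparent areas scale as sec²φ, so the ratio is cos²φ₂ / cos²φ₁.
cos²φ₂ / cos²φ₁ = 7.26  ⇒  cos φ₁ = cos 5.1° / √7.26 = 0.9960/2.694 = 0.3697.
φ₁ = arccos(0.3697) ≈ 68.3°.

68.3°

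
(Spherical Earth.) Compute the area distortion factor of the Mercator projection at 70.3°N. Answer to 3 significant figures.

8.80

The Mercator projection is conformal; its linear scale factor is the same in every direction and equals sec φ = 1/cos φ.
Areal scale = k² = sec²φ = 1/cos²(70.3°) = 1/0.3371² = 8.800.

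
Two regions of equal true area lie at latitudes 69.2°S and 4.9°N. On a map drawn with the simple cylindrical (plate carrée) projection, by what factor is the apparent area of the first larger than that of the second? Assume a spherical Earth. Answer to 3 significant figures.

In the plate carrée (x = Rλ, y = Rφ), meridians are true-scale (h = 1) and parallels are stretched by k = sec φ.
Areal scale at 69.2°: h·k = 1.000 × 2.816 = 2.816.
Areal scale at 4.9°: h·k = 1.000 × 1.004 = 1.004.
Ratio = 2.816/1.004 ≈ 2.81.

2.81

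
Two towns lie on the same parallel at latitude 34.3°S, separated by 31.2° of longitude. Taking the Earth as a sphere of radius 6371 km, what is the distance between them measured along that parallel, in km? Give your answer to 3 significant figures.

Arc length along a parallel = R cos φ · Δλ (with Δλ in radians).
= 6371 × cos 34.3° × (31.2° × π/180) = 6371 × 0.8261 × 0.5445 ≈ 2870 km.

2870 km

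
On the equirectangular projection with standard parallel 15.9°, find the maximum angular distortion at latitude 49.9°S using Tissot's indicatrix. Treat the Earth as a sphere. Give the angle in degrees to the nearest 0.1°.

With standard parallel φ₀ = 15.9°, the equirectangular projection gives x = Rλ cos φ₀, y = Rφ, so h = 1 and k = cos 15.9° / cos φ.
At 49.9°: h = 1.000, k = 1.493; principal scales a = 1.493, b = 1.000.
sin(ω/2) = (a − b)/(a + b) = 0.4931/2.493 = 0.1978, so ω = 2 arcsin(0.1978) ≈ 22.8°.

22.8°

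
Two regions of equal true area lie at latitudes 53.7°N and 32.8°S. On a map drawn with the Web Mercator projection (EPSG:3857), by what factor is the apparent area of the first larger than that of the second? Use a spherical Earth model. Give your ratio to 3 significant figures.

On Mercator, area is exaggerated by sec²φ = 1/cos²φ.
At 53.7°: sec²(53.7°) = 1/0.5920² = 2.853.
At 32.8°: sec²(32.8°) = 1/0.8406² = 1.415.
Ratio = 2.853/1.415 = cos²(32.8°)/cos²(53.7°) ≈ 2.02.

2.02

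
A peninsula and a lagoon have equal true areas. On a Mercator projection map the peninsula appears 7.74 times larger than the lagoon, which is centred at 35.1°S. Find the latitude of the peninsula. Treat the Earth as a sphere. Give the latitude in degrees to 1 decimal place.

For equal true areas on Mercator, apparent areas scale as sec²φ, so the ratio is cos²φ₂ / cos²φ₁.
cos²φ₂ / cos²φ₁ = 7.74  ⇒  cos φ₁ = cos 35.1° / √7.74 = 0.8181/2.782 = 0.2941.
φ₁ = arccos(0.2941) ≈ 72.9°.

72.9°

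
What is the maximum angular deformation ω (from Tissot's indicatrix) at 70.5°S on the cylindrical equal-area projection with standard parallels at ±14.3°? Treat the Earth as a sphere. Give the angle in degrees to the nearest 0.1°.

104.0°

Cylindrical equal-area (φ₀ = 14.3°): h = cos φ / cos 14.3° along meridians, k = cos 14.3° / cos φ along parallels; h·k = 1.
At 70.5°: h = 0.3445, k = 2.903; principal scales a = 2.903, b = 0.3445.
sin(ω/2) = (a − b)/(a + b) = 2.558/3.247 = 0.7878, so ω = 2 arcsin(0.7878) ≈ 104.0°.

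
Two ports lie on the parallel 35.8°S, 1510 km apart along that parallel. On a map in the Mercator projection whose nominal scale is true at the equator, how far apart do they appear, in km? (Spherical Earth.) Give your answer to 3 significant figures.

1860 km

The Mercator projection is conformal; its linear scale factor is the same in every direction and equals sec φ = 1/cos φ.
Along the parallel, k = sec 35.8° = 1/0.8111 = 1.233.
Map distance = 1510 × 1.233 ≈ 1860 km.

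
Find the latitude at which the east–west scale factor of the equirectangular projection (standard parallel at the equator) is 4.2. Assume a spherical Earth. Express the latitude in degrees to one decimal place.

Plate carrée: h = 1, k = sec φ along parallels.
sec φ = 4.2  ⇒  cos φ = 0.2381  ⇒  φ ≈ 76.2°.

76.2°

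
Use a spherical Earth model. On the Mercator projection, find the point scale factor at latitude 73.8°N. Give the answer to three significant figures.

3.58

Mercator is conformal, so the point scale is isotropic: h = k = sec φ = 1/cos φ.
k = 1/cos 73.8° = 1/0.2790 = 3.584.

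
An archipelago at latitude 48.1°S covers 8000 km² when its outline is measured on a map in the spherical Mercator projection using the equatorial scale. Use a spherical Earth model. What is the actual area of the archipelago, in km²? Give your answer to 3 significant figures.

For Mercator, h = k = sec φ (a conformal cylindrical projection has a single point scale, 1/cos φ).
Areal scale = k² = sec²φ = 1/cos²(48.1°) = 1/0.6678² = 2.242.
True area = apparent / (areal scale) = 8000 / 2.242 ≈ 3570 km².

3570 km²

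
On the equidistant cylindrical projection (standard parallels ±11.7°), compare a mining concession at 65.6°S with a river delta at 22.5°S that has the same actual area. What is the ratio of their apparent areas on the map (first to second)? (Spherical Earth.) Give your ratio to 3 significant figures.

The equidistant cylindrical projection with φ₀ = 11.7° has h = 1 (meridians true) and k = cos φ₀ / cos φ along parallels.
Areal scale at 65.6°: h·k = 1.000 × 2.370 = 2.370.
Areal scale at 22.5°: h·k = 1.000 × 1.060 = 1.060.
Ratio = 2.370/1.060 ≈ 2.24.

2.24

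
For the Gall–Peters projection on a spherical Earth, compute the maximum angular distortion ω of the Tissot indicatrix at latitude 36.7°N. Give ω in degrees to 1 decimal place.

14.4°

Gall–Peters is a cylindrical equal-area projection with standard parallels at ±45°. A cylindrical equal-area projection with standard parallel φ₀ has meridian scale h = cos φ / cos φ₀ and parallel scale k = cos φ₀ / cos φ (so areas are preserved, h·k = 1).
At 36.7°: h = 1.134, k = 0.8819; principal scales a = 1.134, b = 0.8819.
sin(ω/2) = (a − b)/(a + b) = 0.2520/2.016 = 0.1250, so ω = 2 arcsin(0.1250) ≈ 14.4°.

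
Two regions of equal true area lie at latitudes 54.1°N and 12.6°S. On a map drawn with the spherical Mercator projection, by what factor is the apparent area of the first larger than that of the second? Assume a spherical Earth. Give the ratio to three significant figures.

Mercator is conformal with k = sec φ, so areal scale = k² = sec²φ.
At 54.1°: sec²(54.1°) = 1/0.5864² = 2.908.
At 12.6°: sec²(12.6°) = 1/0.9759² = 1.050.
Ratio = 2.908/1.050 = cos²(12.6°)/cos²(54.1°) ≈ 2.77.

2.77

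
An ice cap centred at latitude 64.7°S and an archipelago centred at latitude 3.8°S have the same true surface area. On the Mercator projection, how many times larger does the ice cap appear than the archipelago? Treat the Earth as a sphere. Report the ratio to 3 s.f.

Mercator is conformal with k = sec φ, so areal scale = k² = sec²φ.
At 64.7°: sec²(64.7°) = 1/0.4274² = 5.475.
At 3.8°: sec²(3.8°) = 1/0.9978² = 1.004.
Ratio = 5.475/1.004 = cos²(3.8°)/cos²(64.7°) ≈ 5.45.

5.45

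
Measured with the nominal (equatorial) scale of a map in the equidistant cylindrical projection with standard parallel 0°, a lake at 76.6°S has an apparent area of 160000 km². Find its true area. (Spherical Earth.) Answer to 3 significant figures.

37100 km²

Plate carrée maps x = Rλ, y = Rφ. The meridian scale is h = 1 and the parallel scale is k = 1/cos φ = sec φ.
Areal scale = h·k = 1 × sec φ; at 76.6°, h = 1.000, k = 4.315, so h·k = 4.315.
True area = apparent / (areal scale) = 160000 / 4.315 ≈ 37100 km².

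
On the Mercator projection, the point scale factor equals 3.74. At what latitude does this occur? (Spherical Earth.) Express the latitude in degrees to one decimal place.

Mercator scale is k = sec φ = 1/cos φ.
1/cos φ = 3.74  ⇒  cos φ = 0.2674  ⇒  φ = arccos(0.2674) ≈ 74.5°.

74.5°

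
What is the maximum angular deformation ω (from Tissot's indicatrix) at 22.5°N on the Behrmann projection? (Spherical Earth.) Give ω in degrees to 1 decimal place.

7.4°

The Behrmann projection is cylindrical equal-area with φ₀ = 30°. Cylindrical equal-area (φ₀ = 30°): h = cos φ / cos 30° along meridians, k = cos 30° / cos φ along parallels; h·k = 1.
At 22.5°: h = 1.067, k = 0.9374; principal scales a = 1.067, b = 0.9374.
sin(ω/2) = (a − b)/(a + b) = 0.1294/2.004 = 0.06458, so ω = 2 arcsin(0.06458) ≈ 7.4°.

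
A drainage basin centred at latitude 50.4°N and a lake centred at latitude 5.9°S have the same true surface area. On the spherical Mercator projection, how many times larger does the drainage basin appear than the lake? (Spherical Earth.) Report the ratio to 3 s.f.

Mercator areal scale is sec²φ.
At 50.4°: sec²(50.4°) = 1/0.6374² = 2.461.
At 5.9°: sec²(5.9°) = 1/0.9947² = 1.011.
Ratio = 2.461/1.011 = cos²(5.9°)/cos²(50.4°) ≈ 2.44.

2.44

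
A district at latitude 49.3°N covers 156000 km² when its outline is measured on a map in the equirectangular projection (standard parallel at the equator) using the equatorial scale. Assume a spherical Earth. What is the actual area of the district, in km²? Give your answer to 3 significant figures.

102000 km²

For the equirectangular projection with φ₀ = 0 (plate carrée), h = 1 along meridians and k = sec φ along parallels.
Areal scale = h·k = 1 × sec φ; at 49.3°, h = 1.000, k = 1.534, so h·k = 1.534.
True area = apparent / (areal scale) = 156000 / 1.534 ≈ 102000 km².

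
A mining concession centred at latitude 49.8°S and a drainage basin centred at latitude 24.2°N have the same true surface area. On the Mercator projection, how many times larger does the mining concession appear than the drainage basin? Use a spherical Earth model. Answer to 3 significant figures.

Mercator areal scale is sec²φ.
At 49.8°: sec²(49.8°) = 1/0.6455² = 2.400.
At 24.2°: sec²(24.2°) = 1/0.9121² = 1.202.
Ratio = 2.400/1.202 = cos²(24.2°)/cos²(49.8°) ≈ 2.00.

2.00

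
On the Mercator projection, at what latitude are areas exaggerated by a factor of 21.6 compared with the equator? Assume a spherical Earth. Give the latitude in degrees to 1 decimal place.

Mercator areal scale is sec²φ.
sec²φ = 21.6  ⇒  cos²φ = 0.04630  ⇒  cos φ = 0.2152.
φ = arccos(0.2152) ≈ 77.6°.

77.6°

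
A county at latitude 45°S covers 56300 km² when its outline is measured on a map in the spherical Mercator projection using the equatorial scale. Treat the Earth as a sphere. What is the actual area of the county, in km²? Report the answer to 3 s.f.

Mercator is conformal, so the point scale is isotropic: h = k = sec φ = 1/cos φ.
Areal scale = k² = sec²φ = 1/cos²(45°) = 1/0.7071² = 2.000.
True area = apparent / (areal scale) = 56300 / 2.000 ≈ 28200 km².

28200 km²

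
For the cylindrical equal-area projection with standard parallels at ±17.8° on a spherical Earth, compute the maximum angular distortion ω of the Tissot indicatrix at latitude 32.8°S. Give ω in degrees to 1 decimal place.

14.2°

For cylindrical equal-area with standard parallel φ₀, h = cos φ / cos φ₀ and k = cos φ₀ / cos φ, so h·k = 1.
At 32.8°: h = 0.8828, k = 1.133; principal scales a = 1.133, b = 0.8828.
sin(ω/2) = (a − b)/(a + b) = 0.2499/2.016 = 0.1240, so ω = 2 arcsin(0.1240) ≈ 14.2°.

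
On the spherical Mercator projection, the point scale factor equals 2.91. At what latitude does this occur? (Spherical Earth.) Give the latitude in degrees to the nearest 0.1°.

69.9°

Mercator scale is k = sec φ = 1/cos φ.
1/cos φ = 2.91  ⇒  cos φ = 0.3436  ⇒  φ = arccos(0.3436) ≈ 69.9°.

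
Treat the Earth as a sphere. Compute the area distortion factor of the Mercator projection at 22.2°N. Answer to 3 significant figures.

Mercator is conformal, so the point scale is isotropic: h = k = sec φ = 1/cos φ.
Areal scale = k² = sec²φ = 1/cos²(22.2°) = 1/0.9259² = 1.167.

1.17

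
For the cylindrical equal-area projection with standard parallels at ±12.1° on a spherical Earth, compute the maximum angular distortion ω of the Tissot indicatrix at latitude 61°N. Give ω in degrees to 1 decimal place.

A cylindrical equal-area projection with standard parallel φ₀ has meridian scale h = cos φ / cos φ₀ and parallel scale k = cos φ₀ / cos φ (so areas are preserved, h·k = 1).
At 61°: h = 0.4958, k = 2.017; principal scales a = 2.017, b = 0.4958.
sin(ω/2) = (a − b)/(a + b) = 1.521/2.513 = 0.6053, so ω = 2 arcsin(0.6053) ≈ 74.5°.

74.5°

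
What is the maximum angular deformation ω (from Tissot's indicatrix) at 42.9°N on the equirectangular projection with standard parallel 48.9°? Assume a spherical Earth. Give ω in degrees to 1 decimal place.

The equidistant cylindrical projection with φ₀ = 48.9° has h = 1 (meridians true) and k = cos φ₀ / cos φ along parallels.
At 42.9°: h = 1.000, k = 0.8974; principal scales a = 1.000, b = 0.8974.
sin(ω/2) = (a − b)/(a + b) = 0.1026/1.897 = 0.05408, so ω = 2 arcsin(0.05408) ≈ 6.2°.

6.2°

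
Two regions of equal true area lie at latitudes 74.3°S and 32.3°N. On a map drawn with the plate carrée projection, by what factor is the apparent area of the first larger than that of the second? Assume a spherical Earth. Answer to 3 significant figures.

3.12

In the plate carrée (x = Rλ, y = Rφ), meridians are true-scale (h = 1) and parallels are stretched by k = sec φ.
Areal scale at 74.3°: h·k = 1.000 × 3.695 = 3.695.
Areal scale at 32.3°: h·k = 1.000 × 1.183 = 1.183.
Ratio = 3.695/1.183 ≈ 3.12.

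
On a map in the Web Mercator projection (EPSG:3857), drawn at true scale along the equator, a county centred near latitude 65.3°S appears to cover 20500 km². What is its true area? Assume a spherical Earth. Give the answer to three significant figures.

The Mercator projection is conformal; its linear scale factor is the same in every direction and equals sec φ = 1/cos φ.
Areal scale = k² = sec²φ = 1/cos²(65.3°) = 1/0.4179² = 5.727.
True area = apparent / (areal scale) = 20500 / 5.727 ≈ 3580 km².

3580 km²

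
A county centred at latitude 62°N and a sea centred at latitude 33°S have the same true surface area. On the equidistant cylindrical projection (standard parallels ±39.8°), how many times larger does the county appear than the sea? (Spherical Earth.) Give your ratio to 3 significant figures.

In the equirectangular projection with standard parallel φ₀ = 39.8° (x = Rλ cos φ₀, y = Rφ), meridians are true-scale (h = 1) and the parallel scale is k = cos φ₀ / cos φ.
Areal scale at 62°: h·k = 1.000 × 1.636 = 1.636.
Areal scale at 33°: h·k = 1.000 × 0.9161 = 0.9161.
Ratio = 1.636/0.9161 ≈ 1.79.

1.79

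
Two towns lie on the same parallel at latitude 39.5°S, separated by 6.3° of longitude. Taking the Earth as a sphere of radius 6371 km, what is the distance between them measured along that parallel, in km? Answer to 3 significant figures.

Arc length along a parallel = R cos φ · Δλ (with Δλ in radians).
= 6371 × cos 39.5° × (6.3° × π/180) = 6371 × 0.7716 × 0.1100 ≈ 541 km.

541 km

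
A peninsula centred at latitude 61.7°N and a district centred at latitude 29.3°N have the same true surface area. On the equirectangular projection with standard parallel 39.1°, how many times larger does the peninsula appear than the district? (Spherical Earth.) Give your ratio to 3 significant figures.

With standard parallel φ₀ = 39.1°, the equirectangular projection gives x = Rλ cos φ₀, y = Rφ, so h = 1 and k = cos 39.1° / cos φ.
Areal scale at 61.7°: h·k = 1.000 × 1.637 = 1.637.
Areal scale at 29.3°: h·k = 1.000 × 0.8899 = 0.8899.
Ratio = 1.637/0.8899 ≈ 1.84.

1.84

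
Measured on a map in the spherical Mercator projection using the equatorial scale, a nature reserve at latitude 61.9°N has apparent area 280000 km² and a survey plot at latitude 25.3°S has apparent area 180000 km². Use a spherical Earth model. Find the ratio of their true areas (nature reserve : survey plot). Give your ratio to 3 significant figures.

Since Mercator area scale is 1/cos²φ, the true area equals the apparent area multiplied by cos²φ.
True area of nature reserve: 280000 × cos²(61.9°) = 280000 × 0.2219 = 62120 km².
True area of survey plot: 180000 × cos²(25.3°) = 180000 × 0.8174 = 147100 km².
Ratio = 62120 / 147100 ≈ 0.422.

0.422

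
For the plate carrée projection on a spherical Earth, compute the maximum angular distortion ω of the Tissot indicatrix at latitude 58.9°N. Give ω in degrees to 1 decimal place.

37.2°

In the plate carrée (x = Rλ, y = Rφ), meridians are true-scale (h = 1) and parallels are stretched by k = sec φ.
At 58.9°: h = 1.000, k = 1.936; principal scales a = 1.936, b = 1.000.
sin(ω/2) = (a − b)/(a + b) = 0.9360/2.936 = 0.3188, so ω = 2 arcsin(0.3188) ≈ 37.2°.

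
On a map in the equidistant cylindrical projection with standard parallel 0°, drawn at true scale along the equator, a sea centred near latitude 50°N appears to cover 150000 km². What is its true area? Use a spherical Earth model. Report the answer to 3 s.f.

96400 km²

For the equirectangular projection with φ₀ = 0 (plate carrée), h = 1 along meridians and k = sec φ along parallels.
Areal scale = h·k = 1 × sec φ; at 50°, h = 1.000, k = 1.556, so h·k = 1.556.
True area = apparent / (areal scale) = 150000 / 1.556 ≈ 96400 km².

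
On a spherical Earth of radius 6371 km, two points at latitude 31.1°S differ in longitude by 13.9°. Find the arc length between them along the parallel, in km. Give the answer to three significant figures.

1320 km

Arc length along a parallel = R cos φ · Δλ (with Δλ in radians).
= 6371 × cos 31.1° × (13.9° × π/180) = 6371 × 0.8563 × 0.2426 ≈ 1320 km.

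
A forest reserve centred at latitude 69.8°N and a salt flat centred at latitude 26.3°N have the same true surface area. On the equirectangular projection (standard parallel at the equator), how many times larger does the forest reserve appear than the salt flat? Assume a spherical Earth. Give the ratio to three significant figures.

For the equirectangular projection with φ₀ = 0 (plate carrée), h = 1 along meridians and k = sec φ along parallels.
Areal scale at 69.8°: h·k = 1.000 × 2.896 = 2.896.
Areal scale at 26.3°: h·k = 1.000 × 1.115 = 1.115.
Ratio = 2.896/1.115 ≈ 2.60.

2.60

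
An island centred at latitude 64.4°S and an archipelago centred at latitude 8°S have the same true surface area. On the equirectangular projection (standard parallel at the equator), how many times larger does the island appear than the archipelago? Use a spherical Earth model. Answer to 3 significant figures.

Plate carrée maps x = Rλ, y = Rφ. The meridian scale is h = 1 and the parallel scale is k = 1/cos φ = sec φ.
Areal scale at 64.4°: h·k = 1.000 × 2.314 = 2.314.
Areal scale at 8°: h·k = 1.000 × 1.010 = 1.010.
Ratio = 2.314/1.010 ≈ 2.29.

2.29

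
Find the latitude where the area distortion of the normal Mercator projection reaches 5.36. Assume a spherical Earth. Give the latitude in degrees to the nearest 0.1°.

64.4°

Mercator areal scale is sec²φ.
sec²φ = 5.36  ⇒  cos²φ = 0.1866  ⇒  cos φ = 0.4319.
φ = arccos(0.4319) ≈ 64.4°.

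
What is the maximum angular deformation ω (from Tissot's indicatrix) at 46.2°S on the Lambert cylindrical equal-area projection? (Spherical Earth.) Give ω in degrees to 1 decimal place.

The Lambert cylindrical equal-area projection is the cylindrical equal-area projection with its standard parallel at the equator (φ₀ = 0). Cylindrical equal-area (φ₀ = 0°): h = cos φ / cos 0° along meridians, k = cos 0° / cos φ along parallels; h·k = 1.
At 46.2°: h = 0.6921, k = 1.445; principal scales a = 1.445, b = 0.6921.
sin(ω/2) = (a − b)/(a + b) = 0.7526/2.137 = 0.3522, so ω = 2 arcsin(0.3522) ≈ 41.2°.

41.2°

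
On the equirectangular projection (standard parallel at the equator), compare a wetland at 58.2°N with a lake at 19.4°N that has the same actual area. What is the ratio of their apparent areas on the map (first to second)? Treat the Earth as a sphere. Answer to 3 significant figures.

For the equirectangular projection with φ₀ = 0 (plate carrée), h = 1 along meridians and k = sec φ along parallels.
Areal scale at 58.2°: h·k = 1.000 × 1.898 = 1.898.
Areal scale at 19.4°: h·k = 1.000 × 1.060 = 1.060.
Ratio = 1.898/1.060 ≈ 1.79.

1.79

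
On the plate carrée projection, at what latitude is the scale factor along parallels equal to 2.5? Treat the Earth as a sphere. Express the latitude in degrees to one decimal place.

66.4°

Plate carrée: h = 1, k = sec φ along parallels.
sec φ = 2.5  ⇒  cos φ = 0.4000  ⇒  φ ≈ 66.4°.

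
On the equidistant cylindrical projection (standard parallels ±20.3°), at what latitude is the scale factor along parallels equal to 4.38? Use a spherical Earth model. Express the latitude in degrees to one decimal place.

77.6°

In the equirectangular projection with standard parallel φ₀ = 20.3° (x = Rλ cos φ₀, y = Rφ), meridians are true-scale (h = 1) and the parallel scale is k = cos φ₀ / cos φ.
k = cos φ₀ / cos φ = 4.38  ⇒  cos φ = cos 20.3° / 4.38 = 0.2141.
φ = arccos(0.2141) ≈ 77.6°.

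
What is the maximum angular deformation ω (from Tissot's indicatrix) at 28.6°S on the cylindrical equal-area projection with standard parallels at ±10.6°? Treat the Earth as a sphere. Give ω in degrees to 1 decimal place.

12.9°

A cylindrical equal-area projection with standard parallel φ₀ has meridian scale h = cos φ / cos φ₀ and parallel scale k = cos φ₀ / cos φ (so areas are preserved, h·k = 1).
At 28.6°: h = 0.8932, k = 1.120; principal scales a = 1.120, b = 0.8932.
sin(ω/2) = (a − b)/(a + b) = 0.2263/2.013 = 0.1124, so ω = 2 arcsin(0.1124) ≈ 12.9°.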